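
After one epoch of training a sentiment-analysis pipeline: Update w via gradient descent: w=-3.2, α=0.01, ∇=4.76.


w_new = w - α·∇
= -3.2 - 0.01·4.76
= -3.2 - 0.0476
= -3.2476

-3.2476


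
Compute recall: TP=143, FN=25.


Recall = TP/(TP+FN)
= 143/(143+25)
= 143/168 = 85.12%

85.12%


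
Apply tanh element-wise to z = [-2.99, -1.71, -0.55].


tanh(-2.99) = -0.995
tanh(-1.71) = -0.9366
tanh(-0.55) = -0.5005
result = [-0.995, -0.9366, -0.5005]

[-0.995, -0.9366, -0.5005]


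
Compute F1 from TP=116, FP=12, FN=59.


Precision = 116/128 = 0.9062
Recall = 116/175 = 0.6629
F1 = 2·P·R/(P+R) = 2·TP/(2·TP+FP+FN) = 232/(232+12+59) = 232/303 = 0.7657

0.7657


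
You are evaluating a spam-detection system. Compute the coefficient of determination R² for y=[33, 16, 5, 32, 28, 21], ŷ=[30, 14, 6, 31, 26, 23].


ȳ = 22.5
SS_res = Σ(y-ŷ)² = 23
SS_tot = Σ(y-ȳ)² = 581.5
R² = 1 - SS_res/SS_tot = 1 - 0.0396 = 0.9604

0.9604


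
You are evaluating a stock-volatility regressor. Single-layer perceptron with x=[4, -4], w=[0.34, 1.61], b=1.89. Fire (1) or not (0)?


z = (4)·(0.34) + (-4)·(1.61) + 1.89
  = -3.19
step(z) = 0 (z<0)

0


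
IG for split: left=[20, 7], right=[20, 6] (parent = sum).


Parent = [40, 13], H_parent = 0.8037
H_left = 0.8256 (n=27), H_right = 0.7793 (n=26)
H_children = (27/53)·0.8256 + (26/53)·0.7793 = 0.8029
IG = 0.8037 - 0.8029 = 0.0008

0.0008


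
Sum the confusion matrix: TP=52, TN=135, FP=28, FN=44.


Total = TP + TN + FP + FN
= 52 + 135 + 28 + 44
= 259
(Predicted positive: 80, predicted negative: 179)

259


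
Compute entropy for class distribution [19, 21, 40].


Probabilities: [19/80, 21/80, 40/80] ≈ [0.2375, 0.2625, 0.5]
H = -((19/80)·log₂(19/80) + (21/80)·log₂(21/80) + (40/80)·log₂(40/80))
  = 1.4991 bits

1.4991 bits


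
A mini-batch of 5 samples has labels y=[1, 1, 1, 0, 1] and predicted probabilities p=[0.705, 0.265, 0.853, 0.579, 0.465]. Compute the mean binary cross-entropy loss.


L[0] = -ln(0.705) = 0.3496
L[1] = -ln(0.265) = 1.328
L[2] = -ln(0.853) = 0.159
L[3] = -ln(1-0.579) = -ln(0.421) = 0.8651
L[4] = -ln(0.465) = 0.7657
mean = (0.3496 + 1.328 + 0.159 + 0.8651 + 0.7657)/5 = 0.6935

0.6935


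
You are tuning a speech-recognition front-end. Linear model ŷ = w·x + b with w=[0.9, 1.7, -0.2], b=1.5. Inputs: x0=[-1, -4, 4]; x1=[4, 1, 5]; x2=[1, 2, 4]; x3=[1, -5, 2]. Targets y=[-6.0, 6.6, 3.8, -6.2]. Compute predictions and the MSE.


ŷ0 = (0.9)·(-1) + (1.7)·(-4) + (-0.2)·(4) + 1.5 = -7.0
ŷ1 = (0.9)·(4) + (1.7)·(1) + (-0.2)·(5) + 1.5 = 5.8
ŷ2 = (0.9)·(1) + (1.7)·(2) + (-0.2)·(4) + 1.5 = 5.0
ŷ3 = (0.9)·(1) + (1.7)·(-5) + (-0.2)·(2) + 1.5 = -6.5
errors² = [1.0, 0.64, 1.44, 0.09]
MSE = 3.1700/4 = 0.7925

0.7925


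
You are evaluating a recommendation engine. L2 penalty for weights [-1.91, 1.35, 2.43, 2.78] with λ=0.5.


‖w‖₂² = (-1.91)² + (1.35)² + (2.43)² + (2.78)²
     = 3.6481 + 1.8225 + 5.9049 + 7.7284
     = 19.1039
λ·‖w‖₂² = 0.5·19.1039 = 9.55195

9.55195


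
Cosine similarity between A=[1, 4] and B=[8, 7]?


A·B = 1·8 + 4·7 = 36
‖A‖ = √17 = 4.1231, ‖B‖ = √113 = 10.6301
cos = 36/(√17·√113) = 36/√1921 = 0.8214

0.8214


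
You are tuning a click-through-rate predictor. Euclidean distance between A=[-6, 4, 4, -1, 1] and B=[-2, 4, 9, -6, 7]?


d = √((-6+ 2)² + (4-4)² + (4-9)² + (-1+ 6)² + (1-7)²)
  = √(16 + 0 + 25 + 25 + 36)
  = √102 = 10.0995

10.0995


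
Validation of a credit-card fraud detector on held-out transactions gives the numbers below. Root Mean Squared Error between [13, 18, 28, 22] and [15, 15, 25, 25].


MSE = 31/4 = 7.75
RMSE = √(31/4) = 2.7839

2.7839


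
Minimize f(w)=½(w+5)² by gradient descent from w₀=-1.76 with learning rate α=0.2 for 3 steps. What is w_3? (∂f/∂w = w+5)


step 1: grad = -1.76+5 = 3.24; w = -1.76 - 0.2·(3.24) = -2.408
step 2: grad = -2.408+5 = 2.592; w = -2.408 - 0.2·(2.592) = -2.9264
step 3: grad = -2.9264+5 = 2.0736; w = -2.9264 - 0.2·(2.0736) = -3.34112

-3.34112


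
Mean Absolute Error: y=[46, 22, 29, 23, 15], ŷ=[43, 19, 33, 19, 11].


Absolute errors: |46-43|=3, |22-19|=3, |29-33|=4, |23-19|=4, |15-11|=4
Sum = 18
MAE = 18/5 = 18/5

18/5


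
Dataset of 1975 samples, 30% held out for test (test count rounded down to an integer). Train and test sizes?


Test = ⌊1975·30/100⌋ = 592
Train = 1975 - 592 = 1383

Train: 1383, Test: 592


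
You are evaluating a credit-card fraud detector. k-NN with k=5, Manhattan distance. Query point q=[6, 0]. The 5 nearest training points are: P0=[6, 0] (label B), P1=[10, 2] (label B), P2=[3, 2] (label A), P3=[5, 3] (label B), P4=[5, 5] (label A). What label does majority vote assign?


d(q,P0) = 0  (label B)
d(q,P1) = 6  (label B)
d(q,P2) = 5  (label A)
d(q,P3) = 4  (label B)
d(q,P4) = 6  (label A)
Votes: A=2, B=3
Majority → B

B


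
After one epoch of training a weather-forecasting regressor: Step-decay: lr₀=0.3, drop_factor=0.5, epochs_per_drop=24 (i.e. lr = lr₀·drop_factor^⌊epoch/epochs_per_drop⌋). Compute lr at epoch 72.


n_drops = ⌊72/24⌋ = 3
lr = 0.3·0.5^3 = 0.3·0.125 = 0.0375

0.0375


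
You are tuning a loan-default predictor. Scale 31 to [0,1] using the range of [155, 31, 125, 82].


min=31, max=155
(31-31)/(155-31) = 0/124 = 0.0

0.0


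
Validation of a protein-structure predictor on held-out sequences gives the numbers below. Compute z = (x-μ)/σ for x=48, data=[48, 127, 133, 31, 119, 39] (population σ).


μ = 82.8333, σ = 43.9637
z = (48 - 82.8333)/43.9637 = -0.7923

-0.7923


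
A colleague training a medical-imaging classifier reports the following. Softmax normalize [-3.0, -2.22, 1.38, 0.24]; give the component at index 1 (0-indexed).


Exponentials: e^-3.0=0.0498, e^-2.22=0.1086, e^1.38=3.9749, e^0.24=1.2712
Sum = 5.4045
Softmax = [0.0092, 0.0201, 0.7355, 0.2352]
p[1] = 0.1086/5.4045 = 0.0201

0.0201


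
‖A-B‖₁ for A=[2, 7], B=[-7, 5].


d = |2+ 7| + |7-5|
  = 9 + 2
  = 11

11


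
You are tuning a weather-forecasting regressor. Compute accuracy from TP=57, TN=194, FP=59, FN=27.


Accuracy = (TP+TN)/(TP+TN+FP+FN)
= (57+194)/(337)
= 251/337 = 74.48%

74.48%


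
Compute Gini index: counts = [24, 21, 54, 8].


Probabilities: [24/107, 21/107, 54/107, 8/107] ≈ [0.2243, 0.1963, 0.5047, 0.0748]
Σpᵢ² = (576 + 441 + 2916 + 64)/107² = 3997/11449
Gini = 1 - Σpᵢ² = 1 - 3997/11449 = 0.6509

0.6509


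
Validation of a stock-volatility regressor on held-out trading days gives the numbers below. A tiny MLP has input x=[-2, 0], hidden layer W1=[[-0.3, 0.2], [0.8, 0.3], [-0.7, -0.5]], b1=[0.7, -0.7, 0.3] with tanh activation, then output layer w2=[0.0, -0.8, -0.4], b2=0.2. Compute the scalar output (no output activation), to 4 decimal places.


z1[0] = (-0.3)·(-2) + (0.2)·(0) + 0.7 = 1.3
z1[1] = (0.8)·(-2) + (0.3)·(0) - 0.7 = -2.3
z1[2] = (-0.7)·(-2) + (-0.5)·(0) + 0.3 = 1.7
h = tanh(z1) = [0.8617, -0.9801, 0.9354]
output = (0.0)·(0.8617) + (-0.8)·(-0.9801) + (-0.4)·(0.9354) + 0.2 = 0.6099

0.6099


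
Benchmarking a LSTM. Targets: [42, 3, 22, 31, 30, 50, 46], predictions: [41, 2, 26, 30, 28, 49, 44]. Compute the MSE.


Squared errors: (42-41)²=1, (3-2)²=1, (22-26)²=16, (31-30)²=1, (30-28)²=4, (50-49)²=1, (46-44)²=4
Sum = 28
MSE = 28/7 = 4

4


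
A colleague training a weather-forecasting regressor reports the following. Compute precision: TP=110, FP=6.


Precision = TP/(TP+FP)
= 110/(110+6)
= 110/116 = 94.83%

94.83%


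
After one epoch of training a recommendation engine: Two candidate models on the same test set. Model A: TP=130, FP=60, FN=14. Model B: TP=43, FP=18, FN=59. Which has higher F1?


Model A: P=130/190=0.6842, R=130/144=0.9028, F1=2PR/(P+R)=2TP/(2TP+FP+FN)=260/334=0.7784
Model B: P=43/61=0.7049, R=43/102=0.4216, F1=2PR/(P+R)=2TP/(2TP+FP+FN)=86/163=0.5276
0.7784 > 0.5276 → Model A

Model A


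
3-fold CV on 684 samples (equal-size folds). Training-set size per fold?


Fold size = 684/3 = 228
Training per fold = 684 - 228 = 456

456


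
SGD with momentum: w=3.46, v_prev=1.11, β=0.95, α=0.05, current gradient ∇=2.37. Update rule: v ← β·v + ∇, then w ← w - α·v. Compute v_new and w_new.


v_new = 0.95·1.11 + 2.37 = 1.0545 + 2.37 = 3.4245
w_new = 3.46 - 0.05·3.4245 = 3.46 - 0.171225 = 3.288775

v_new=3.4245, w_new=3.288775


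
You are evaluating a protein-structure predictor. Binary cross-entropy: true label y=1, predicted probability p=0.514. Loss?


BCE = -[y·ln(p) + (1-y)·ln(1-p)]
= -1·ln(0.514) - 0
= -ln(0.514) = 0.6655

0.6655


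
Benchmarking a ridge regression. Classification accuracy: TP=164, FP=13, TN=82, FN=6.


Accuracy = (TP+TN)/(TP+TN+FP+FN)
= (164+82)/(265)
= 246/265 = 92.83%

92.83%


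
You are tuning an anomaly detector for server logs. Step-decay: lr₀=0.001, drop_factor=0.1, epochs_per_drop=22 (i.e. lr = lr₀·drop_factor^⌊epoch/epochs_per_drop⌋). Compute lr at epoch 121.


n_drops = ⌊121/22⌋ = 5
lr = 0.001·0.1^5 = 0.001·0.00001 = 0.00000001

0.00000001


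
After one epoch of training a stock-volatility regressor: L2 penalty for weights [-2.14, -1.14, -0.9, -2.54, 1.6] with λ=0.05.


‖w‖₂² = (-2.14)² + (-1.14)² + (-0.9)² + (-2.54)² + (1.6)²
     = 4.5796 + 1.2996 + 0.81 + 6.4516 + 2.56
     = 15.7008
λ·‖w‖₂² = 0.05·15.7008 = 0.78504

0.78504


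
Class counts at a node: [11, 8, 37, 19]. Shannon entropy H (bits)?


Probabilities: [11/75, 8/75, 37/75, 19/75] ≈ [0.1467, 0.1067, 0.4933, 0.2533]
H = -((11/75)·log₂(11/75) + (8/75)·log₂(8/75) + (37/75)·log₂(37/75) + (19/75)·log₂(19/75))
  = 1.7553 bits

1.7553 bits


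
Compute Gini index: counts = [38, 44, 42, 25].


Probabilities: [38/149, 44/149, 42/149, 25/149] ≈ [0.255, 0.2953, 0.2819, 0.1678]
Σpᵢ² = (1444 + 1936 + 1764 + 625)/149² = 5769/22201
Gini = 1 - Σpᵢ² = 1 - 5769/22201 = 0.7401

0.7401


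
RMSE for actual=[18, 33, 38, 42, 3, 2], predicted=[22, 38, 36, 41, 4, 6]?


MSE = 63/6 = 10.5
RMSE = √(63/6) = 3.2404

3.2404


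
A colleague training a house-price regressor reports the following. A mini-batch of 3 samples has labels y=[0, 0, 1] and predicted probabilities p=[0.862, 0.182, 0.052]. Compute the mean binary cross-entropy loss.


L[0] = -ln(1-0.862) = -ln(0.138) = 1.9805
L[1] = -ln(1-0.182) = -ln(0.818) = 0.2009
L[2] = -ln(0.052) = 2.9565
mean = (1.9805 + 0.2009 + 2.9565)/3 = 1.7126

1.7126


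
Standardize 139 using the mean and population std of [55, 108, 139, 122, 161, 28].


μ = 102.1667, σ = 46.4952
z = (139 - 102.1667)/46.4952 = 0.7922

0.7922


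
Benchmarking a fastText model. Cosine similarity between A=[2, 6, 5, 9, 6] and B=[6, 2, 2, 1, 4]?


A·B = 2·6 + 6·2 + 5·2 + 9·1 + 6·4 = 67
‖A‖ = √182 = 13.4907, ‖B‖ = √61 = 7.8102
cos = 67/(√182·√61) = 67/√11102 = 0.6359

0.6359


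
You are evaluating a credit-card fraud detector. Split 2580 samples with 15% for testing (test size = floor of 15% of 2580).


Test = ⌊2580·15/100⌋ = 387
Train = 2580 - 387 = 2193

Train: 2193, Test: 387


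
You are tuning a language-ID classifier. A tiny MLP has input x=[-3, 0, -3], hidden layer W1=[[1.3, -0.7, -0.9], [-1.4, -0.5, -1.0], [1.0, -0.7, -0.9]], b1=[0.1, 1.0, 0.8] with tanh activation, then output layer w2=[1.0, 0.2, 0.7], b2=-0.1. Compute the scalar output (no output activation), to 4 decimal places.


z1[0] = (1.3)·(-3) + (-0.7)·(0) + (-0.9)·(-3) + 0.1 = -1.1
z1[1] = (-1.4)·(-3) + (-0.5)·(0) + (-1.0)·(-3) + 1.0 = 8.2
z1[2] = (1.0)·(-3) + (-0.7)·(0) + (-0.9)·(-3) + 0.8 = 0.5
h = tanh(z1) = [-0.8005, 1.0, 0.4621]
output = (1.0)·(-0.8005) + (0.2)·(1.0) + (0.7)·(0.4621) - 0.1 = -0.377

-0.377


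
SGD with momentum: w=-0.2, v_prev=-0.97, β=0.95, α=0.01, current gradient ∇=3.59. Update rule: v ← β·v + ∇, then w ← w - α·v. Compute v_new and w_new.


v_new = 0.95·-0.97 + 3.59 = -0.9215 + 3.59 = 2.6685
w_new = -0.2 - 0.01·2.6685 = -0.2 - 0.026685 = -0.226685

v_new=2.6685, w_new=-0.226685


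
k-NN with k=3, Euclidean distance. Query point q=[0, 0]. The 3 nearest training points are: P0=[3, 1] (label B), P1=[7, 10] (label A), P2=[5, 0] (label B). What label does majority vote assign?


d(q,P0) = 3.1623  (label B)
d(q,P1) = 12.2066  (label A)
d(q,P2) = 5.0  (label B)
Votes: A=1, B=2
Majority → B

B


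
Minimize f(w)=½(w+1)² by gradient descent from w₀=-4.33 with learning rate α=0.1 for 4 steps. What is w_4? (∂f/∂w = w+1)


step 1: grad = -4.33+1 = -3.33; w = -4.33 - 0.1·(-3.33) = -3.997
step 2: grad = -3.997+1 = -2.997; w = -3.997 - 0.1·(-2.997) = -3.6973
step 3: grad = -3.6973+1 = -2.6973; w = -3.6973 - 0.1·(-2.6973) = -3.42757
step 4: grad = -3.42757+1 = -2.42757; w = -3.42757 - 0.1·(-2.42757) = -3.184813

-3.184813


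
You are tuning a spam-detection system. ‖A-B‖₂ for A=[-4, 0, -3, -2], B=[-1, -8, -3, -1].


d = √((-4+ 1)² + (0+ 8)² + (-3+ 3)² + (-2+ 1)²)
  = √(9 + 64 + 0 + 1)
  = √74 = 8.6023

8.6023


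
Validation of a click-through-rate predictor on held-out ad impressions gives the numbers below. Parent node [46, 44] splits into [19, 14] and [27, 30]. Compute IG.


Parent = [46, 44], H_parent = 0.9996
H_left = 0.9834 (n=33), H_right = 0.998 (n=57)
H_children = (33/90)·0.9834 + (57/90)·0.998 = 0.9926
IG = 0.9996 - 0.9926 = 0.007

0.007


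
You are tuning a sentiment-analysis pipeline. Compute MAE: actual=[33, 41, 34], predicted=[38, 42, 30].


Absolute errors: |33-38|=5, |41-42|=1, |34-30|=4
Sum = 10
MAE = 10/3 = 10/3

10/3


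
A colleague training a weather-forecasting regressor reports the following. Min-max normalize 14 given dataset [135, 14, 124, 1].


min=1, max=135
(14-1)/(135-1) = 13/134 = 0.097

0.097


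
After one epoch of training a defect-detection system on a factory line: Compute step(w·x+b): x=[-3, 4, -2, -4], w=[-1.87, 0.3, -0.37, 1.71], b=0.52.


z = (-3)·(-1.87) + (4)·(0.3) + (-2)·(-0.37) + (-4)·(1.71) + 0.52
  = 1.23
step(z) = 1 (z≥0)

1


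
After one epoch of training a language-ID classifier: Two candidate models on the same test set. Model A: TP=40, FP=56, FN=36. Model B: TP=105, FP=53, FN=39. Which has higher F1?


Model A: P=40/96=0.4167, R=40/76=0.5263, F1=2PR/(P+R)=2TP/(2TP+FP+FN)=80/172=0.4651
Model B: P=105/158=0.6646, R=105/144=0.7292, F1=2PR/(P+R)=2TP/(2TP+FP+FN)=210/302=0.6954
0.4651 < 0.6954 → Model B

Model B


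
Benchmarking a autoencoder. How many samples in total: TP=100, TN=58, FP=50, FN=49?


Total = TP + TN + FP + FN
= 100 + 58 + 50 + 49
= 257
(Predicted positive: 150, predicted negative: 107)

257


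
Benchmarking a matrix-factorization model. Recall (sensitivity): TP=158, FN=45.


Recall = TP/(TP+FN)
= 158/(158+45)
= 158/203 = 77.83%

77.83%


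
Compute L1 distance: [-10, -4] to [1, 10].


d = |-10-1| + |-4-10|
  = 11 + 14
  = 25

25


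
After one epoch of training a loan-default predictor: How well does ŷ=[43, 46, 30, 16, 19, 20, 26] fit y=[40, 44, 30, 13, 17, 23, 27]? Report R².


ȳ = 27.7143
SS_res = Σ(y-ŷ)² = 36
SS_tot = Σ(y-ȳ)² = 775.43
R² = 1 - SS_res/SS_tot = 1 - 0.0464 = 0.9536

0.9536


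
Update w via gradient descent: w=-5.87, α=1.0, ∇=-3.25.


w_new = w - α·∇
= -5.87 - 1.0·-3.25
= -5.87 + 3.25
= -2.62

-2.62


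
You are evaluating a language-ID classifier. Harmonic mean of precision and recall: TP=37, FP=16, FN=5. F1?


Precision = 37/53 = 0.6981
Recall = 37/42 = 0.881
F1 = 2·P·R/(P+R) = 2·TP/(2·TP+FP+FN) = 74/(74+16+5) = 74/95 = 0.7789

0.7789


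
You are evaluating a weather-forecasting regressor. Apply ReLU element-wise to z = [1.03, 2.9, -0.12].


ReLU(1.03) = max(0, 1.03) = 1.03
ReLU(2.9) = max(0, 2.9) = 2.9
ReLU(-0.12) = max(0, -0.12) = 0.0
result = [1.03, 2.9, 0.0]

[1.03, 2.9, 0.0]


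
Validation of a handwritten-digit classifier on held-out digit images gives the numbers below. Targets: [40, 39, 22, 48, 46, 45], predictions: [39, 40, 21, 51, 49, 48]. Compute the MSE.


Squared errors: (40-39)²=1, (39-40)²=1, (22-21)²=1, (48-51)²=9, (46-49)²=9, (45-48)²=9
Sum = 30
MSE = 30/6 = 5

5


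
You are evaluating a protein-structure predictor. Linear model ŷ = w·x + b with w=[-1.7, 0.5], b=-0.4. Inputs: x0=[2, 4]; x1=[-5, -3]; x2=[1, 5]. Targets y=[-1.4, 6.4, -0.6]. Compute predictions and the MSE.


ŷ0 = (-1.7)·(2) + (0.5)·(4) - 0.4 = -1.8
ŷ1 = (-1.7)·(-5) + (0.5)·(-3) - 0.4 = 6.6
ŷ2 = (-1.7)·(1) + (0.5)·(5) - 0.4 = 0.4
errors² = [0.16, 0.04, 1.0]
MSE = 1.2000/3 = 0.4

0.4


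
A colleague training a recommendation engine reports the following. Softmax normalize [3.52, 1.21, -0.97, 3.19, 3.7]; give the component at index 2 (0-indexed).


Exponentials: e^3.52=33.7844, e^1.21=3.3535, e^-0.97=0.3791, e^3.19=24.2884, e^3.7=40.4473
Sum = 102.2527
Softmax = [0.3304, 0.0328, 0.0037, 0.2375, 0.3956]
p[2] = 0.3791/102.2527 = 0.0037

0.0037


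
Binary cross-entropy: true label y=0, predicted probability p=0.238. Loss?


BCE = -[y·ln(p) + (1-y)·ln(1-p)]
= -0 - 1·ln(1-0.238)
= -ln(0.762) = 0.2718

0.2718


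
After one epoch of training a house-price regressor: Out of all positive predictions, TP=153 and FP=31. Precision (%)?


Precision = TP/(TP+FP)
= 153/(153+31)
= 153/184 = 83.15%

83.15%


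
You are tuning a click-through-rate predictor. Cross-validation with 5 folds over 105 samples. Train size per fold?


Fold size = 105/5 = 21
Training per fold = 105 - 21 = 84

84


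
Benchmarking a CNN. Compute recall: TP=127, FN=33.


Recall = TP/(TP+FN)
= 127/(127+33)
= 127/160 = 79.38%

79.38%


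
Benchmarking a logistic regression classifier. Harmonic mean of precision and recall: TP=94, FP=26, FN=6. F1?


Precision = 94/120 = 0.7833
Recall = 94/100 = 0.94
F1 = 2·P·R/(P+R) = 2·TP/(2·TP+FP+FN) = 188/(188+26+6) = 188/220 = 0.8545

0.8545


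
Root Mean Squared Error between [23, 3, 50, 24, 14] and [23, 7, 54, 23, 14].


MSE = 33/5 = 6.6
RMSE = √(33/5) = 2.569

2.569


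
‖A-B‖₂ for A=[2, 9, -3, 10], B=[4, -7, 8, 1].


d = √((2-4)² + (9+ 7)² + (-3-8)² + (10-1)²)
  = √(4 + 256 + 121 + 81)
  = √462 = 21.4942

21.4942


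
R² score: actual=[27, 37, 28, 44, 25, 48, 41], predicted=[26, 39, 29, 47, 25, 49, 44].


ȳ = 35.7143
SS_res = Σ(y-ŷ)² = 25
SS_tot = Σ(y-ȳ)² = 499.43
R² = 1 - SS_res/SS_tot = 1 - 0.0501 = 0.9499

0.9499


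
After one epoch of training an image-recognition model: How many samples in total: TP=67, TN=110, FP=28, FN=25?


Total = TP + TN + FP + FN
= 67 + 110 + 28 + 25
= 230
(Predicted positive: 95, predicted negative: 135)

230


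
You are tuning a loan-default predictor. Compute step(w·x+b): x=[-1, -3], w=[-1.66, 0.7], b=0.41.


z = (-1)·(-1.66) + (-3)·(0.7) + 0.41
  = -0.03
step(z) = 0 (z<0)

0


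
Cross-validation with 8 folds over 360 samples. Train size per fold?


Fold size = 360/8 = 45
Training per fold = 360 - 45 = 315

315


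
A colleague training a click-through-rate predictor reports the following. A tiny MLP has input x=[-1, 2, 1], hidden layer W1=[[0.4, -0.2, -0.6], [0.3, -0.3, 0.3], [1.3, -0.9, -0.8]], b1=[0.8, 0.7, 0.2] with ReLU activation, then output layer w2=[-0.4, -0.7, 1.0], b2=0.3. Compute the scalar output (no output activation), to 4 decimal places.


z1[0] = (0.4)·(-1) + (-0.2)·(2) + (-0.6)·(1) + 0.8 = -0.6
z1[1] = (0.3)·(-1) + (-0.3)·(2) + (0.3)·(1) + 0.7 = 0.1
z1[2] = (1.3)·(-1) + (-0.9)·(2) + (-0.8)·(1) + 0.2 = -3.7
h = ReLU(z1) = [0.0, 0.1, 0.0]
output = (-0.4)·(0.0) + (-0.7)·(0.1) + (1.0)·(0.0) + 0.3 = 0.23

0.23


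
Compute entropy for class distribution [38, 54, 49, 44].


Probabilities: [38/185, 54/185, 49/185, 44/185] ≈ [0.2054, 0.2919, 0.2649, 0.2378]
H = -((38/185)·log₂(38/185) + (54/185)·log₂(54/185) + (49/185)·log₂(49/185) + (44/185)·log₂(44/185))
  = 1.988 bits

1.988 bits


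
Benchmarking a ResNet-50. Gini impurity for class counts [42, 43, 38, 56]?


Probabilities: [42/179, 43/179, 38/179, 56/179] ≈ [0.2346, 0.2402, 0.2123, 0.3128]
Σpᵢ² = (1764 + 1849 + 1444 + 3136)/179² = 8193/32041
Gini = 1 - Σpᵢ² = 1 - 8193/32041 = 0.7443

0.7443


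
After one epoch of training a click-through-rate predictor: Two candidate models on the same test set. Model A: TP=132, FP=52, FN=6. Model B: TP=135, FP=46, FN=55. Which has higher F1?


Model A: P=132/184=0.7174, R=132/138=0.9565, F1=2PR/(P+R)=2TP/(2TP+FP+FN)=264/322=0.8199
Model B: P=135/181=0.7459, R=135/190=0.7105, F1=2PR/(P+R)=2TP/(2TP+FP+FN)=270/371=0.7278
0.8199 > 0.7278 → Model A

Model A


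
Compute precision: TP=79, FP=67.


Precision = TP/(TP+FP)
= 79/(79+67)
= 79/146 = 54.11%

54.11%


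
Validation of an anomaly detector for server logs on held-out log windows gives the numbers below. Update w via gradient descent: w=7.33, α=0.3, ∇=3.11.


w_new = w - α·∇
= 7.33 - 0.3·3.11
= 7.33 - 0.933
= 6.397

6.397


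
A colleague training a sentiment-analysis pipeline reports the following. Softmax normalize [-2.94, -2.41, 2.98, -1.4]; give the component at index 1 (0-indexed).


Exponentials: e^-2.94=0.0529, e^-2.41=0.0898, e^2.98=19.6878, e^-1.4=0.2466
Sum = 20.0771
Softmax = [0.0026, 0.0045, 0.9806, 0.0123]
p[1] = 0.0898/20.0771 = 0.0045

0.0045


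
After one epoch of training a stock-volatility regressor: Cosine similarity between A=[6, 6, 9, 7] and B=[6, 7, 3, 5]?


A·B = 6·6 + 6·7 + 9·3 + 7·5 = 140
‖A‖ = √202 = 14.2127, ‖B‖ = √119 = 10.9087
cos = 140/(√202·√119) = 140/√24038 = 0.903

0.903


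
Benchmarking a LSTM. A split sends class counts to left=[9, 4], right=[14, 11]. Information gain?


Parent = [23, 15], H_parent = 0.9678
H_left = 0.8905 (n=13), H_right = 0.9896 (n=25)
H_children = (13/38)·0.8905 + (25/38)·0.9896 = 0.9557
IG = 0.9678 - 0.9557 = 0.0121

0.0121


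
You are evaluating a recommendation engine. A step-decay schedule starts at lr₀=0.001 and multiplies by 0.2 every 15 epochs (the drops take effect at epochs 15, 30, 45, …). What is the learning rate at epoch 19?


n_drops = ⌊19/15⌋ = 1
lr = 0.001·0.2^1 = 0.001·0.2 = 0.0002

0.0002


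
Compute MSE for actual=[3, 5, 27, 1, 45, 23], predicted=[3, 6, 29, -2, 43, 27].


Squared errors: (3-3)²=0, (5-6)²=1, (27-29)²=4, (1+ 2)²=9, (45-43)²=4, (23-27)²=16
Sum = 34
MSE = 34/6 = 17/3

17/3


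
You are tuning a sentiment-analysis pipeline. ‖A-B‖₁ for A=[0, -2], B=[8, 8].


d = |0-8| + |-2-8|
  = 8 + 10
  = 18

18


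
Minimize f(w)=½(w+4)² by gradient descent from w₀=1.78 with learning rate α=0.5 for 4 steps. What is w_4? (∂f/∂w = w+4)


step 1: grad = 1.78+4 = 5.78; w = 1.78 - 0.5·(5.78) = -1.11
step 2: grad = -1.11+4 = 2.89; w = -1.11 - 0.5·(2.89) = -2.555
step 3: grad = -2.555+4 = 1.445; w = -2.555 - 0.5·(1.445) = -3.2775
step 4: grad = -3.2775+4 = 0.7225; w = -3.2775 - 0.5·(0.7225) = -3.63875

-3.63875


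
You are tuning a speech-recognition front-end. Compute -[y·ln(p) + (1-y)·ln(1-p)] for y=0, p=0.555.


BCE = -[y·ln(p) + (1-y)·ln(1-p)]
= -0 - 1·ln(1-0.555)
= -ln(0.445) = 0.8097

0.8097


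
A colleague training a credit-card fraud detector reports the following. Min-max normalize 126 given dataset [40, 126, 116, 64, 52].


min=40, max=126
(126-40)/(126-40) = 86/86 = 1.0

1.0


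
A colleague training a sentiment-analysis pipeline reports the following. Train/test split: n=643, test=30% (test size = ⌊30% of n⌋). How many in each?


Test = ⌊643·30/100⌋ = 192
Train = 643 - 192 = 451

Train: 451, Test: 192


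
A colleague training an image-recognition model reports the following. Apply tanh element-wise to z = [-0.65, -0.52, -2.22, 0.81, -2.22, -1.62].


tanh(-0.65) = -0.5717
tanh(-0.52) = -0.4777
tanh(-2.22) = -0.9767
tanh(0.81) = 0.6696
tanh(-2.22) = -0.9767
tanh(-1.62) = -0.9246
result = [-0.5717, -0.4777, -0.9767, 0.6696, -0.9767, -0.9246]

[-0.5717, -0.4777, -0.9767, 0.6696, -0.9767, -0.9246]


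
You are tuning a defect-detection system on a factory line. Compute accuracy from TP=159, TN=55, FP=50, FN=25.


Accuracy = (TP+TN)/(TP+TN+FP+FN)
= (159+55)/(289)
= 214/289 = 74.05%

74.05%


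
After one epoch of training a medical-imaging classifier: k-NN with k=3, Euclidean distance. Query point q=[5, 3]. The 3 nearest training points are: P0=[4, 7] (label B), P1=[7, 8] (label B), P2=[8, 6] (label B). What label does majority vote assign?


d(q,P0) = 4.1231  (label B)
d(q,P1) = 5.3852  (label B)
d(q,P2) = 4.2426  (label B)
Votes: A=0, B=3
Majority → B

B


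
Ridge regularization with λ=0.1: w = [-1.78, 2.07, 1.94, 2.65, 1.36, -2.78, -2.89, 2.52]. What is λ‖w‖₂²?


‖w‖₂² = (-1.78)² + (2.07)² + (1.94)² + (2.65)² + (1.36)² + (-2.78)² + (-2.89)² + (2.52)²
     = 3.1684 + 4.2849 + 3.7636 + 7.0225 + 1.8496 + 7.7284 + 8.3521 + 6.3504
     = 42.5199
λ·‖w‖₂² = 0.1·42.5199 = 4.25199

4.25199


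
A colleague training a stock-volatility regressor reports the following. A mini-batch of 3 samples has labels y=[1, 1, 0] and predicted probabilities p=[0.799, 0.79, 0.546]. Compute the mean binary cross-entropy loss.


L[0] = -ln(0.799) = 0.2244
L[1] = -ln(0.79) = 0.2357
L[2] = -ln(1-0.546) = -ln(0.454) = 0.7897
mean = (0.2244 + 0.2357 + 0.7897)/3 = 0.4166

0.4166


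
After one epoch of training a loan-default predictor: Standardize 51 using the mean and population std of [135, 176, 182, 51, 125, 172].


μ = 140.1667, σ = 45.1937
z = (51 - 140.1667)/45.1937 = -1.973

-1.973


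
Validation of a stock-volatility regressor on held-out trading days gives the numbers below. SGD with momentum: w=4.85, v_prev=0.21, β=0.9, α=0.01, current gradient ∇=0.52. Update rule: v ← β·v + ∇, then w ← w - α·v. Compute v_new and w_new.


v_new = 0.9·0.21 + 0.52 = 0.189 + 0.52 = 0.709
w_new = 4.85 - 0.01·0.709 = 4.85 - 0.00709 = 4.84291

v_new=0.709, w_new=4.84291


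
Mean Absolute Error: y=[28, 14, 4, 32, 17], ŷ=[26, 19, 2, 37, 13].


Absolute errors: |28-26|=2, |14-19|=5, |4-2|=2, |32-37|=5, |17-13|=4
Sum = 18
MAE = 18/5 = 18/5

18/5


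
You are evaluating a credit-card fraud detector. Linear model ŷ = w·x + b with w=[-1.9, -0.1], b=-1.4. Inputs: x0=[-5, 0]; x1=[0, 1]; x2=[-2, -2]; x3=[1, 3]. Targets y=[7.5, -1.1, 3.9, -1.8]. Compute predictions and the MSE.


ŷ0 = (-1.9)·(-5) + (-0.1)·(0) - 1.4 = 8.1
ŷ1 = (-1.9)·(0) + (-0.1)·(1) - 1.4 = -1.5
ŷ2 = (-1.9)·(-2) + (-0.1)·(-2) - 1.4 = 2.6
ŷ3 = (-1.9)·(1) + (-0.1)·(3) - 1.4 = -3.6
errors² = [0.36, 0.16, 1.69, 3.24]
MSE = 5.4500/4 = 1.3625

1.3625


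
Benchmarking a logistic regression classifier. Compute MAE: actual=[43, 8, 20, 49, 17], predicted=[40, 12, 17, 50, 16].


Absolute errors: |43-40|=3, |8-12|=4, |20-17|=3, |49-50|=1, |17-16|=1
Sum = 12
MAE = 12/5 = 12/5

12/5


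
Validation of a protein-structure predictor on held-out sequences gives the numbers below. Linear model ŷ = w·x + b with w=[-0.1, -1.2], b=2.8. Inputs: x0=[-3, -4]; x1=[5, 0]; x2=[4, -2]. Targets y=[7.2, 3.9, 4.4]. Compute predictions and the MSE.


ŷ0 = (-0.1)·(-3) + (-1.2)·(-4) + 2.8 = 7.9
ŷ1 = (-0.1)·(5) + (-1.2)·(0) + 2.8 = 2.3
ŷ2 = (-0.1)·(4) + (-1.2)·(-2) + 2.8 = 4.8
errors² = [0.49, 2.56, 0.16]
MSE = 3.2100/3 = 1.07

1.07


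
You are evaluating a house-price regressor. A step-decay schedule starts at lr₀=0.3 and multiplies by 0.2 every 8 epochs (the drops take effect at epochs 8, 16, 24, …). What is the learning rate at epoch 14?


n_drops = ⌊14/8⌋ = 1
lr = 0.3·0.2^1 = 0.3·0.2 = 0.06

0.06


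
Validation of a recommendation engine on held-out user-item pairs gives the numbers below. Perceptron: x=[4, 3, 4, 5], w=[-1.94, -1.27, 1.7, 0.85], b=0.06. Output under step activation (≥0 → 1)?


z = (4)·(-1.94) + (3)·(-1.27) + (4)·(1.7) + (5)·(0.85) + 0.06
  = -0.46
step(z) = 0 (z<0)

0


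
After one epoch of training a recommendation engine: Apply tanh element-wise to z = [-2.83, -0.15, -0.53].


tanh(-2.83) = -0.9931
tanh(-0.15) = -0.1489
tanh(-0.53) = -0.4854
result = [-0.9931, -0.1489, -0.4854]

[-0.9931, -0.1489, -0.4854]


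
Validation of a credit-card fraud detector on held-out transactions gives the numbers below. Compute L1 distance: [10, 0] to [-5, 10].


d = |10+ 5| + |0-10|
  = 15 + 10
  = 25

25


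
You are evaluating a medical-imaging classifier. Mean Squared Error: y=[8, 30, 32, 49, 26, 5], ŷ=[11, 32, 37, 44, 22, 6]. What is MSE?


Squared errors: (8-11)²=9, (30-32)²=4, (32-37)²=25, (49-44)²=25, (26-22)²=16, (5-6)²=1
Sum = 80
MSE = 80/6 = 40/3

40/3


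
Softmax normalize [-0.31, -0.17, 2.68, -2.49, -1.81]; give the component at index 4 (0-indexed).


Exponentials: e^-0.31=0.7334, e^-0.17=0.8437, e^2.68=14.5851, e^-2.49=0.0829, e^-1.81=0.1637
Sum = 16.4088
Softmax = [0.0447, 0.0514, 0.8889, 0.0051, 0.01]
p[4] = 0.1637/16.4088 = 0.01

0.01


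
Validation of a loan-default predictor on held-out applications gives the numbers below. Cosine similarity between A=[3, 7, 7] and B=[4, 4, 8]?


A·B = 3·4 + 7·4 + 7·8 = 96
‖A‖ = √107 = 10.3441, ‖B‖ = √96 = 9.798
cos = 96/(√107·√96) = 96/√10272 = 0.9472

0.9472


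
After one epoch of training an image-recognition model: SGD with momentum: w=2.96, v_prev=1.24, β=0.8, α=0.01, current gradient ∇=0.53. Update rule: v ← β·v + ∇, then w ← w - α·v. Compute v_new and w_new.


v_new = 0.8·1.24 + 0.53 = 0.992 + 0.53 = 1.522
w_new = 2.96 - 0.01·1.522 = 2.96 - 0.01522 = 2.94478

v_new=1.522, w_new=2.94478


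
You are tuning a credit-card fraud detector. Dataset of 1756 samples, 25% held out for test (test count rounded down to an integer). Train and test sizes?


Test = ⌊1756·25/100⌋ = 439
Train = 1756 - 439 = 1317

Train: 1317, Test: 439


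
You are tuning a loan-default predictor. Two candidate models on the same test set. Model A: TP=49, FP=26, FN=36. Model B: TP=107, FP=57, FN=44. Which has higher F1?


Model A: P=49/75=0.6533, R=49/85=0.5765, F1=2PR/(P+R)=2TP/(2TP+FP+FN)=98/160=0.6125
Model B: P=107/164=0.6524, R=107/151=0.7086, F1=2PR/(P+R)=2TP/(2TP+FP+FN)=214/315=0.6794
0.6125 < 0.6794 → Model B

Model B


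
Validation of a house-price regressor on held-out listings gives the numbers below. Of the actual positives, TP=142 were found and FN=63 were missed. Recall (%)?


Recall = TP/(TP+FN)
= 142/(142+63)
= 142/205 = 69.27%

69.27%


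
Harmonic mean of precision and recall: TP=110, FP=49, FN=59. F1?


Precision = 110/159 = 0.6918
Recall = 110/169 = 0.6509
F1 = 2·P·R/(P+R) = 2·TP/(2·TP+FP+FN) = 220/(220+49+59) = 220/328 = 0.6707

0.6707


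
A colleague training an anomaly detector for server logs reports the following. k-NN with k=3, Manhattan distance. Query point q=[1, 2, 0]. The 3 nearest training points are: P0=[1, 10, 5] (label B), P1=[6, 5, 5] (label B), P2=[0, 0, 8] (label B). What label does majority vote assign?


d(q,P0) = 13  (label B)
d(q,P1) = 13  (label B)
d(q,P2) = 11  (label B)
Votes: A=0, B=3
Majority → B

B


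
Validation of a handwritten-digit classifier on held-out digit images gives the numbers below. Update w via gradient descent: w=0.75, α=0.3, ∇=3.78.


w_new = w - α·∇
= 0.75 - 0.3·3.78
= 0.75 - 1.134
= -0.384

-0.384


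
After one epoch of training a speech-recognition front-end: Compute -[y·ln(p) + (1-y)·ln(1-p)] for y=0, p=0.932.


BCE = -[y·ln(p) + (1-y)·ln(1-p)]
= -0 - 1·ln(1-0.932)
= -ln(0.068) = 2.6882

2.6882


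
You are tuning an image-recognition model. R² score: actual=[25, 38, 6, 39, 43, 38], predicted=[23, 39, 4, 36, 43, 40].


ȳ = 31.5
SS_res = Σ(y-ŷ)² = 22
SS_tot = Σ(y-ȳ)² = 965.5
R² = 1 - SS_res/SS_tot = 1 - 0.0228 = 0.9772

0.9772


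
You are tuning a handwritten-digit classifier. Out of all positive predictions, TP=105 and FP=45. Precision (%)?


Precision = TP/(TP+FP)
= 105/(105+45)
= 105/150 = 70.0%

70.0%


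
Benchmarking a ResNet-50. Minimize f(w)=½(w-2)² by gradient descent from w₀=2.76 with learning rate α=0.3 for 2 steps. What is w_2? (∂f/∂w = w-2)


step 1: grad = 2.76-2 = 0.76; w = 2.76 - 0.3·(0.76) = 2.532
step 2: grad = 2.532-2 = 0.532; w = 2.532 - 0.3·(0.532) = 2.3724

2.3724


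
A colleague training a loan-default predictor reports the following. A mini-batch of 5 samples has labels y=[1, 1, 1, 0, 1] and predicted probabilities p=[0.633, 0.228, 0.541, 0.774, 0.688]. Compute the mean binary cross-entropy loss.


L[0] = -ln(0.633) = 0.4573
L[1] = -ln(0.228) = 1.4784
L[2] = -ln(0.541) = 0.6143
L[3] = -ln(1-0.774) = -ln(0.226) = 1.4872
L[4] = -ln(0.688) = 0.374
mean = (0.4573 + 1.4784 + 0.6143 + 1.4872 + 0.374)/5 = 0.8822

0.8822


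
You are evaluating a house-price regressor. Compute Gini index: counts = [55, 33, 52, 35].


Probabilities: [55/175, 33/175, 52/175, 35/175] ≈ [0.3143, 0.1886, 0.2971, 0.2]
Σpᵢ² = (3025 + 1089 + 2704 + 1225)/175² = 8043/30625
Gini = 1 - Σpᵢ² = 1 - 8043/30625 = 0.7374

0.7374


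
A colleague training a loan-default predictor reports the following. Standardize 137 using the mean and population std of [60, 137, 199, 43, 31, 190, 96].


μ = 108, σ = 63.7495
z = (137 - 108)/63.7495 = 0.4549

0.4549


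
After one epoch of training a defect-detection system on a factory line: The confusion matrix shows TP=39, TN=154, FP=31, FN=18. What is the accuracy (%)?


Accuracy = (TP+TN)/(TP+TN+FP+FN)
= (39+154)/(242)
= 193/242 = 79.75%

79.75%


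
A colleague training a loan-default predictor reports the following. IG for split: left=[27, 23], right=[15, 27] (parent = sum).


Parent = [42, 50], H_parent = 0.9945
H_left = 0.9954 (n=50), H_right = 0.9403 (n=42)
H_children = (50/92)·0.9954 + (42/92)·0.9403 = 0.9702
IG = 0.9945 - 0.9702 = 0.0243

0.0243


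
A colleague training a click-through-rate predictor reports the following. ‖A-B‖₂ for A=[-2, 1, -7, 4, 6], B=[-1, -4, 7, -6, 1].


d = √((-2+ 1)² + (1+ 4)² + (-7-7)² + (4+ 6)² + (6-1)²)
  = √(1 + 25 + 196 + 100 + 25)
  = √347 = 18.6279

18.6279


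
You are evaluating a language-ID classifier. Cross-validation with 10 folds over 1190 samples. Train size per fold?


Fold size = 1190/10 = 119
Training per fold = 1190 - 119 = 1071

1071


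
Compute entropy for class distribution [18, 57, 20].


Probabilities: [18/95, 57/95, 20/95] ≈ [0.1895, 0.6, 0.2105]
H = -((18/95)·log₂(18/95) + (57/95)·log₂(57/95) + (20/95)·log₂(20/95))
  = 1.3702 bits

1.3702 bits


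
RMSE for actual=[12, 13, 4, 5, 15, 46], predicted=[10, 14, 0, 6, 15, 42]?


MSE = 38/6 = 6.3333
RMSE = √(38/6) = 2.5166

2.5166


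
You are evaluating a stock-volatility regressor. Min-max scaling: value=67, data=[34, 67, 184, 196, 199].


min=34, max=199
(67-34)/(199-34) = 33/165 = 0.2

0.2


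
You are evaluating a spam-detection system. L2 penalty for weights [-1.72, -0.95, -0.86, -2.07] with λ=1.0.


‖w‖₂² = (-1.72)² + (-0.95)² + (-0.86)² + (-2.07)²
     = 2.9584 + 0.9025 + 0.7396 + 4.2849
     = 8.8854
λ·‖w‖₂² = 1.0·8.8854 = 8.8854

8.8854


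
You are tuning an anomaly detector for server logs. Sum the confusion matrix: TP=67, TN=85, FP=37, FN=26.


Total = TP + TN + FP + FN
= 67 + 85 + 37 + 26
= 215
(Predicted positive: 104, predicted negative: 111)

215


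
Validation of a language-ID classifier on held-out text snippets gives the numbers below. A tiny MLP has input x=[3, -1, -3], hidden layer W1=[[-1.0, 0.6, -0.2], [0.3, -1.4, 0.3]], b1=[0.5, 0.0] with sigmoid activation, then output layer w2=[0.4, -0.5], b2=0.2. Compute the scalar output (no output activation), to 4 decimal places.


z1[0] = (-1.0)·(3) + (0.6)·(-1) + (-0.2)·(-3) + 0.5 = -2.5
z1[1] = (0.3)·(3) + (-1.4)·(-1) + (0.3)·(-3) + 0.0 = 1.4
h = sigmoid(z1) = [0.0759, 0.8022]
output = (0.4)·(0.0759) + (-0.5)·(0.8022) + 0.2 = -0.1707

-0.1707


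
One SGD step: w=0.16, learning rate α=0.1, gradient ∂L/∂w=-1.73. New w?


w_new = w - α·∇
= 0.16 - 0.1·-1.73
= 0.16 + 0.173
= 0.333

0.333


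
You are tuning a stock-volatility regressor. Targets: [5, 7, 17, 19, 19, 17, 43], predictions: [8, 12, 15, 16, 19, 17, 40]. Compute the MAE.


Absolute errors: |5-8|=3, |7-12|=5, |17-15|=2, |19-16|=3, |19-19|=0, |17-17|=0, |43-40|=3
Sum = 16
MAE = 16/7 = 16/7

16/7


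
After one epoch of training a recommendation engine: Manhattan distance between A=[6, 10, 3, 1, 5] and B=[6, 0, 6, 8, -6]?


d = |6-6| + |10-0| + |3-6| + |1-8| + |5+ 6|
  = 0 + 10 + 3 + 7 + 11
  = 31

31


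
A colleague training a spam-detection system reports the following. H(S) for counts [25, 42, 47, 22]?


Probabilities: [25/136, 42/136, 47/136, 22/136] ≈ [0.1838, 0.3088, 0.3456, 0.1618]
H = -((25/136)·log₂(25/136) + (42/136)·log₂(42/136) + (47/136)·log₂(47/136) + (22/136)·log₂(22/136))
  = 1.9276 bits

1.9276 bits


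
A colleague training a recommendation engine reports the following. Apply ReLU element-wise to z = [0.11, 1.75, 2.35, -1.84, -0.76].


ReLU(0.11) = max(0, 0.11) = 0.11
ReLU(1.75) = max(0, 1.75) = 1.75
ReLU(2.35) = max(0, 2.35) = 2.35
ReLU(-1.84) = max(0, -1.84) = 0.0
ReLU(-0.76) = max(0, -0.76) = 0.0
result = [0.11, 1.75, 2.35, 0.0, 0.0]

[0.11, 1.75, 2.35, 0.0, 0.0]


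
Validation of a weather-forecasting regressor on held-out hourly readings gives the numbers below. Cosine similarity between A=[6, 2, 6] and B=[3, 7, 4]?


A·B = 6·3 + 2·7 + 6·4 = 56
‖A‖ = √76 = 8.7178, ‖B‖ = √74 = 8.6023
cos = 56/(√76·√74) = 56/√5624 = 0.7467

0.7467


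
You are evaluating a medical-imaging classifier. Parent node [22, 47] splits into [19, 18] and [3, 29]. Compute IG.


Parent = [22, 47], H_parent = 0.9031
H_left = 0.9995 (n=37), H_right = 0.4489 (n=32)
H_children = (37/69)·0.9995 + (32/69)·0.4489 = 0.7441
IG = 0.9031 - 0.7441 = 0.159

0.159


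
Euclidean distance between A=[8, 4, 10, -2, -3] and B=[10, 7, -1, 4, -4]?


d = √((8-10)² + (4-7)² + (10+ 1)² + (-2-4)² + (-3+ 4)²)
  = √(4 + 9 + 121 + 36 + 1)
  = √171 = 13.0767

13.0767


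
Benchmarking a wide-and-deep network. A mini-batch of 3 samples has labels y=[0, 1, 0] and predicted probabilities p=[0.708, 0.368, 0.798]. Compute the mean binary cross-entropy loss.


L[0] = -ln(1-0.708) = -ln(0.292) = 1.231
L[1] = -ln(0.368) = 0.9997
L[2] = -ln(1-0.798) = -ln(0.202) = 1.5995
mean = (1.231 + 0.9997 + 1.5995)/3 = 1.2767

1.2767


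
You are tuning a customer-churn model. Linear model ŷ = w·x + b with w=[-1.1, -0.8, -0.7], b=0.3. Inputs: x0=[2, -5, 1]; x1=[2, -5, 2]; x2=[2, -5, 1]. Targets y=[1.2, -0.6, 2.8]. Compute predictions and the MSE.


ŷ0 = (-1.1)·(2) + (-0.8)·(-5) + (-0.7)·(1) + 0.3 = 1.4
ŷ1 = (-1.1)·(2) + (-0.8)·(-5) + (-0.7)·(2) + 0.3 = 0.7
ŷ2 = (-1.1)·(2) + (-0.8)·(-5) + (-0.7)·(1) + 0.3 = 1.4
errors² = [0.04, 1.69, 1.96]
MSE = 3.6900/3 = 1.23

1.23


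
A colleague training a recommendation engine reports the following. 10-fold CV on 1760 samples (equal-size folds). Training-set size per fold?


Fold size = 1760/10 = 176
Training per fold = 1760 - 176 = 1584

1584


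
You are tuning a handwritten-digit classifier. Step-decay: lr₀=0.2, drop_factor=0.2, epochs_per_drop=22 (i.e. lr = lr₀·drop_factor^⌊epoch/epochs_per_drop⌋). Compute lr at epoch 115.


n_drops = ⌊115/22⌋ = 5
lr = 0.2·0.2^5 = 0.2·0.00032 = 0.000064

0.000064


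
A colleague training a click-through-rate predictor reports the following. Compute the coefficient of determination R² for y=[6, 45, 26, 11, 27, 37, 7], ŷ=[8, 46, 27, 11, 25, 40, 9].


ȳ = 22.7143
SS_res = Σ(y-ŷ)² = 23
SS_tot = Σ(y-ȳ)² = 1393.43
R² = 1 - SS_res/SS_tot = 1 - 0.0165 = 0.9835

0.9835
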